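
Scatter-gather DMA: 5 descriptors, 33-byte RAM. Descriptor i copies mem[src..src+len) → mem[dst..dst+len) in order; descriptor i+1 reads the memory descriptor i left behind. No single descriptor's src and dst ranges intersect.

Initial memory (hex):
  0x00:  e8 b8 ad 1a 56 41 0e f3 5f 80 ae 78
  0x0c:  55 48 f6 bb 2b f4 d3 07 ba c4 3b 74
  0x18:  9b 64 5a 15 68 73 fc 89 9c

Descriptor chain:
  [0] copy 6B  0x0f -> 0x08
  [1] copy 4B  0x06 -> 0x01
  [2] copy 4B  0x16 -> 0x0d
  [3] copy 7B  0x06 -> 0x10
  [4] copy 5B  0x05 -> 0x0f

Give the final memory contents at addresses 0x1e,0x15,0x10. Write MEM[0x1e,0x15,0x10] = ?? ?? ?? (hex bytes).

[0] 0x0f->0x08 len=6 : bb 2b f4 d3 07 ba
[1] 0x06->0x01 len=4 : 0e f3 bb 2b
[2] 0x16->0x0d len=4 : 3b 74 9b 64
[3] 0x06->0x10 len=7 : 0e f3 bb 2b f4 d3 07
[4] 0x05->0x0f len=5 : 41 0e f3 bb 2b
query mem[0x1e]=0xfc, mem[0x15]=0xd3, mem[0x10]=0x0e

MEM[0x1e,0x15,0x10] = fc d3 0e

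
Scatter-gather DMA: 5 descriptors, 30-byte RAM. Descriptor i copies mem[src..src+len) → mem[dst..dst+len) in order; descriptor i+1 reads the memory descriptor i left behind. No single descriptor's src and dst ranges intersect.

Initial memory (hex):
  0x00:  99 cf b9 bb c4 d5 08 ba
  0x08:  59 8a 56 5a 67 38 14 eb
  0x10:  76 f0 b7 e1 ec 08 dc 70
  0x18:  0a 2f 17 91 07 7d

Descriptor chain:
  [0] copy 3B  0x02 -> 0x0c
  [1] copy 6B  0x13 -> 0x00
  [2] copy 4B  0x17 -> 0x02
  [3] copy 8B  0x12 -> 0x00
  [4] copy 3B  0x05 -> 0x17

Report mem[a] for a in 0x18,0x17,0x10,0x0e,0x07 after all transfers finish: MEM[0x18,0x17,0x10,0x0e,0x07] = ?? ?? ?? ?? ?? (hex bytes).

#0 dst[0x0c+3] := {0xb9,0xbb,0xc4}
#1 dst[0x00+6] := {0xe1,0xec,0x08,0xdc,0x70,0x0a}
#2 dst[0x02+4] := {0x70,0x0a,0x2f,0x17}
#3 dst[0x00+8] := {0xb7,0xe1,0xec,0x08,0xdc,0x70,0x0a,0x2f}
#4 dst[0x17+3] := {0x70,0x0a,0x2f}
query mem[0x18]=0x0a, mem[0x17]=0x70, mem[0x10]=0x76, mem[0x0e]=0xc4, mem[0x07]=0x2f

MEM[0x18,0x17,0x10,0x0e,0x07] = 0a 70 76 c4 2f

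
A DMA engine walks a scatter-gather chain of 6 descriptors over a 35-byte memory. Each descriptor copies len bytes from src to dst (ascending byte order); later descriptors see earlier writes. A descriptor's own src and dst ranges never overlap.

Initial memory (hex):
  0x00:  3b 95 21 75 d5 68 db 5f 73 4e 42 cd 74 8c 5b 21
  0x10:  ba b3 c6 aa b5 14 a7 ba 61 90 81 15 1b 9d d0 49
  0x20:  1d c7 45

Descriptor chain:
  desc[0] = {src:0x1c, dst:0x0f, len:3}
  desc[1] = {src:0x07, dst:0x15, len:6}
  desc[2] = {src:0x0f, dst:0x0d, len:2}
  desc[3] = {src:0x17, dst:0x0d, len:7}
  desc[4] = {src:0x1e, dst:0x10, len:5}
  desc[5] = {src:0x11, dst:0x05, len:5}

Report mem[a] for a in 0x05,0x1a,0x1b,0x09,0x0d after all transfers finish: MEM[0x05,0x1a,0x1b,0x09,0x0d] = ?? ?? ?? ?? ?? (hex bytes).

MEM[0x05,0x1a,0x1b,0x09,0x0d] = 49 74 15 5f 4e

  after D0: wrote 3B at 0x0f = 1b9dd0
  after D1: wrote 6B at 0x15 = 5f734e42cd74
  after D2: wrote 2B at 0x0d = 1b9d
  after D3: wrote 7B at 0x0d = 4e42cd74151b9d
  after D4: wrote 5B at 0x10 = d0491dc745
  after D5: wrote 5B at 0x05 = 491dc7455f
query mem[0x05]=0x49, mem[0x1a]=0x74, mem[0x1b]=0x15, mem[0x09]=0x5f, mem[0x0d]=0x4e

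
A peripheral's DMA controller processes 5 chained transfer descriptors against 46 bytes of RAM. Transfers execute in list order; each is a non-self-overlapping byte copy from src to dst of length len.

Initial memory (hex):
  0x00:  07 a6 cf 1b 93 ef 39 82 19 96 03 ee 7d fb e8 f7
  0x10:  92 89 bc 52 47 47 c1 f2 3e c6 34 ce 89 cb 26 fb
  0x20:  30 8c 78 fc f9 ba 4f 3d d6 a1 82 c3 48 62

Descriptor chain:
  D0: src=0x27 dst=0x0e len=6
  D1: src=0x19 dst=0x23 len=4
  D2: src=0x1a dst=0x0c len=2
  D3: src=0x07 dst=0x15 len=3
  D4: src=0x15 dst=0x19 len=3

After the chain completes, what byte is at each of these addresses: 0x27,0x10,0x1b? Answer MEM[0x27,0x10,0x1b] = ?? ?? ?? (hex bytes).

#0 dst[0x0e+6] := {0x3d,0xd6,0xa1,0x82,0xc3,0x48}
#1 dst[0x23+4] := {0xc6,0x34,0xce,0x89}
#2 dst[0x0c+2] := {0x34,0xce}
#3 dst[0x15+3] := {0x82,0x19,0x96}
#4 dst[0x19+3] := {0x82,0x19,0x96}
query mem[0x27]=0x3d, mem[0x10]=0xa1, mem[0x1b]=0x96

MEM[0x27,0x10,0x1b] = 3d a1 96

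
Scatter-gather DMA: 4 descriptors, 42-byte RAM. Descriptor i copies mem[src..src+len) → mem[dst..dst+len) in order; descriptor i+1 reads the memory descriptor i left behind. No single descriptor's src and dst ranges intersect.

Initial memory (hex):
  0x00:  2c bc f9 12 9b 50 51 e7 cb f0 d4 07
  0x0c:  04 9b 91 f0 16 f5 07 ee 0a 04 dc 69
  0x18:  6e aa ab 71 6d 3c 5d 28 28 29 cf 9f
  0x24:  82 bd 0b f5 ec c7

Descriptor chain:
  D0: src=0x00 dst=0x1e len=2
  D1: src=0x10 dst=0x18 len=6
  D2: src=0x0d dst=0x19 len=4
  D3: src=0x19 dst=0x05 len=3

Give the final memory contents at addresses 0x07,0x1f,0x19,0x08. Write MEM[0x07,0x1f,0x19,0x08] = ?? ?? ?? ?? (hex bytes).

  after D0: wrote 2B at 0x1e = 2cbc
  after D1: wrote 6B at 0x18 = 16f507ee0a04
  after D2: wrote 4B at 0x19 = 9b91f016
  after D3: wrote 3B at 0x05 = 9b91f0
query mem[0x07]=0xf0, mem[0x1f]=0xbc, mem[0x19]=0x9b, mem[0x08]=0xcb

MEM[0x07,0x1f,0x19,0x08] = f0 bc 9b cb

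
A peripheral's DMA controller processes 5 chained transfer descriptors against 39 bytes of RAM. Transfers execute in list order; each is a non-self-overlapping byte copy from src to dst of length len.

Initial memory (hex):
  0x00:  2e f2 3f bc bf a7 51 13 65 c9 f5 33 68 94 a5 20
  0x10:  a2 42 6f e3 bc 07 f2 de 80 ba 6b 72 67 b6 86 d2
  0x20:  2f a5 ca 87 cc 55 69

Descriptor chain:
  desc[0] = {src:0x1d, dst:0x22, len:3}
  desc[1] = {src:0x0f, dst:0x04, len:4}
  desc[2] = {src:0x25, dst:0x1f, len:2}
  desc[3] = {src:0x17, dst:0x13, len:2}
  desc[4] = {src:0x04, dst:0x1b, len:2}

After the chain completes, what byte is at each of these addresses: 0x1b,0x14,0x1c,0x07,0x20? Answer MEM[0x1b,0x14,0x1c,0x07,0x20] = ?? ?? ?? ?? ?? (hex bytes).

MEM[0x1b,0x14,0x1c,0x07,0x20] = 20 80 a2 6f 69

#0 dst[0x22+3] := {0xb6,0x86,0xd2}
#1 dst[0x04+4] := {0x20,0xa2,0x42,0x6f}
#2 dst[0x1f+2] := {0x55,0x69}
#3 dst[0x13+2] := {0xde,0x80}
#4 dst[0x1b+2] := {0x20,0xa2}
query mem[0x1b]=0x20, mem[0x14]=0x80, mem[0x1c]=0xa2, mem[0x07]=0x6f, mem[0x20]=0x69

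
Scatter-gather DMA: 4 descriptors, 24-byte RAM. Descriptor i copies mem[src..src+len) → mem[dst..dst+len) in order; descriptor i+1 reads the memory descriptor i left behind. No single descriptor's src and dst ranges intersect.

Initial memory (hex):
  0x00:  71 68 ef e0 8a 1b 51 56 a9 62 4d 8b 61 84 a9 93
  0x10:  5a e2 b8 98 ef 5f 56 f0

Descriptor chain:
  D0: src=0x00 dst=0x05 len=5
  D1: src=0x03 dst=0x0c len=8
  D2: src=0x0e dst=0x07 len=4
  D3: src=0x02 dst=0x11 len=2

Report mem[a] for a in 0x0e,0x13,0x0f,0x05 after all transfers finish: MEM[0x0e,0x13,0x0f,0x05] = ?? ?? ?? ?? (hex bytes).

  after D0: wrote 5B at 0x05 = 7168efe08a
  after D1: wrote 8B at 0x0c = e08a7168efe08a4d
  after D2: wrote 4B at 0x07 = 7168efe0
  after D3: wrote 2B at 0x11 = efe0
query mem[0x0e]=0x71, mem[0x13]=0x4d, mem[0x0f]=0x68, mem[0x05]=0x71

MEM[0x0e,0x13,0x0f,0x05] = 71 4d 68 71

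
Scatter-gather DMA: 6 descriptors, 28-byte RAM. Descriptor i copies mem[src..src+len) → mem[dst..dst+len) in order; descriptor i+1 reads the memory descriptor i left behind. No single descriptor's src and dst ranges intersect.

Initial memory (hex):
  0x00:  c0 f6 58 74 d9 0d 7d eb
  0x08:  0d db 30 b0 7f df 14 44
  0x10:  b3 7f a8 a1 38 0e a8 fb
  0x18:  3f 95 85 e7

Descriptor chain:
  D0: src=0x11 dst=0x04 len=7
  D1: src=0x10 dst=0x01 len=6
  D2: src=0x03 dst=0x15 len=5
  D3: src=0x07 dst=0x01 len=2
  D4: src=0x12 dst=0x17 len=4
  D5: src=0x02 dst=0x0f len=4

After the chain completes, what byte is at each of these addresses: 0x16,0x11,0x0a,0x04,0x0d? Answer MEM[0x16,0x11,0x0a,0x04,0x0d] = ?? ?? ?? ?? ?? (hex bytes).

  after D0: wrote 7B at 0x04 = 7fa8a1380ea8fb
  after D1: wrote 6B at 0x01 = b37fa8a1380e
  after D2: wrote 5B at 0x15 = a8a1380e38
  after D3: wrote 2B at 0x01 = 380e
  after D4: wrote 4B at 0x17 = a8a138a8
  after D5: wrote 4B at 0x0f = 0ea8a138
query mem[0x16]=0xa1, mem[0x11]=0xa1, mem[0x0a]=0xfb, mem[0x04]=0xa1, mem[0x0d]=0xdf

MEM[0x16,0x11,0x0a,0x04,0x0d] = a1 a1 fb a1 df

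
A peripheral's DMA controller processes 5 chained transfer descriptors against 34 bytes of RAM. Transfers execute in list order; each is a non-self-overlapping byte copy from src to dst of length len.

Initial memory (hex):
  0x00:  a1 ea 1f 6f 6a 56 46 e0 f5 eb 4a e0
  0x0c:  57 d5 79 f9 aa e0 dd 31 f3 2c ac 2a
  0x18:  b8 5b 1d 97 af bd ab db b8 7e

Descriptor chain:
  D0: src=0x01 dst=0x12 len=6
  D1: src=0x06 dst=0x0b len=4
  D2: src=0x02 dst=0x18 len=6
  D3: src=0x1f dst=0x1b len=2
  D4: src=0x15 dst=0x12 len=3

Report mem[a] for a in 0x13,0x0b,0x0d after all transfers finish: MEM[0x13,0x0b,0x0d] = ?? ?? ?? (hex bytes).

MEM[0x13,0x0b,0x0d] = 56 46 f5

#0 dst[0x12+6] := {0xea,0x1f,0x6f,0x6a,0x56,0x46}
#1 dst[0x0b+4] := {0x46,0xe0,0xf5,0xeb}
#2 dst[0x18+6] := {0x1f,0x6f,0x6a,0x56,0x46,0xe0}
#3 dst[0x1b+2] := {0xdb,0xb8}
#4 dst[0x12+3] := {0x6a,0x56,0x46}
query mem[0x13]=0x56, mem[0x0b]=0x46, mem[0x0d]=0xf5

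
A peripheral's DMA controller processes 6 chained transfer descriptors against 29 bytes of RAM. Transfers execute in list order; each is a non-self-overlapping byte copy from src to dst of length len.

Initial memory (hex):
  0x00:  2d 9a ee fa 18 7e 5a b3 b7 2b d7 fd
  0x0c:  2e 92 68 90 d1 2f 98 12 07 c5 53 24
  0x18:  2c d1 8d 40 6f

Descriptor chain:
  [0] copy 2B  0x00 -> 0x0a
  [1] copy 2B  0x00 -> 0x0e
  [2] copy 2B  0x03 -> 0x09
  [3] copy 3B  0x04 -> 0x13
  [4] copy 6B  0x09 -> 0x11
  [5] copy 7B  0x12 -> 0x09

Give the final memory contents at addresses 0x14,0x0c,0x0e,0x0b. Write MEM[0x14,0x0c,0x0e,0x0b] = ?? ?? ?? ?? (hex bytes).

MEM[0x14,0x0c,0x0e,0x0b] = 2e 92 24 2e

D0: mem[0x0a..0x0b] <- [2d 9a]
D1: mem[0x0e..0x0f] <- [2d 9a]
D2: mem[0x09..0x0a] <- [fa 18]
D3: mem[0x13..0x15] <- [18 7e 5a]
D4: mem[0x11..0x16] <- [fa 18 9a 2e 92 2d]
D5: mem[0x09..0x0f] <- [18 9a 2e 92 2d 24 2c]
query mem[0x14]=0x2e, mem[0x0c]=0x92, mem[0x0e]=0x24, mem[0x0b]=0x2e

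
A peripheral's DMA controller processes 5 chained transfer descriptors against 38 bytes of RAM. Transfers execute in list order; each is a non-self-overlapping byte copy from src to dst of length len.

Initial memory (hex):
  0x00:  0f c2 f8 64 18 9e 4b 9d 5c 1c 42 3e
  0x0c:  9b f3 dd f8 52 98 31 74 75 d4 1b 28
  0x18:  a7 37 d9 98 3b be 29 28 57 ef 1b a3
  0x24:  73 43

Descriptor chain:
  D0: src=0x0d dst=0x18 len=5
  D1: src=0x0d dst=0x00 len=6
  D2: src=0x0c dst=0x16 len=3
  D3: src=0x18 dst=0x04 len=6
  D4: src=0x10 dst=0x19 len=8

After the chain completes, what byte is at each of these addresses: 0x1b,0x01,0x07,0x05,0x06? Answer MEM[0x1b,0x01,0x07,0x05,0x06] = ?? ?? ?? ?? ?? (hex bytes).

MEM[0x1b,0x01,0x07,0x05,0x06] = 31 dd 52 dd f8

[0] 0x0d->0x18 len=5 : f3 dd f8 52 98
[1] 0x0d->0x00 len=6 : f3 dd f8 52 98 31
[2] 0x0c->0x16 len=3 : 9b f3 dd
[3] 0x18->0x04 len=6 : dd dd f8 52 98 be
[4] 0x10->0x19 len=8 : 52 98 31 74 75 d4 9b f3
query mem[0x1b]=0x31, mem[0x01]=0xdd, mem[0x07]=0x52, mem[0x05]=0xdd, mem[0x06]=0xf8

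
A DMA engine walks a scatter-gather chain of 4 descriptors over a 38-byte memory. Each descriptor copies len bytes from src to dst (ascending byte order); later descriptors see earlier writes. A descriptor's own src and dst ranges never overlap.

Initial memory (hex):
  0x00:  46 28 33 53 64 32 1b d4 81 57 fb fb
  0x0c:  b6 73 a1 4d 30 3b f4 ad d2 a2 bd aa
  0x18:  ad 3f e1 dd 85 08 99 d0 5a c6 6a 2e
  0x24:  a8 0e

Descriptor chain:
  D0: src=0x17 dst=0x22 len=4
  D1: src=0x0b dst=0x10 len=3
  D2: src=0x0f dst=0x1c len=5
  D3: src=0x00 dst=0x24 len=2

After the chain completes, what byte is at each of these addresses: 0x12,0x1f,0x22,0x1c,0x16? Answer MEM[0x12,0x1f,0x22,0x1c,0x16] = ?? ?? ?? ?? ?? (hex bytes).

MEM[0x12,0x1f,0x22,0x1c,0x16] = 73 73 aa 4d bd

#0 dst[0x22+4] := {0xaa,0xad,0x3f,0xe1}
#1 dst[0x10+3] := {0xfb,0xb6,0x73}
#2 dst[0x1c+5] := {0x4d,0xfb,0xb6,0x73,0xad}
#3 dst[0x24+2] := {0x46,0x28}
query mem[0x12]=0x73, mem[0x1f]=0x73, mem[0x22]=0xaa, mem[0x1c]=0x4d, mem[0x16]=0xbd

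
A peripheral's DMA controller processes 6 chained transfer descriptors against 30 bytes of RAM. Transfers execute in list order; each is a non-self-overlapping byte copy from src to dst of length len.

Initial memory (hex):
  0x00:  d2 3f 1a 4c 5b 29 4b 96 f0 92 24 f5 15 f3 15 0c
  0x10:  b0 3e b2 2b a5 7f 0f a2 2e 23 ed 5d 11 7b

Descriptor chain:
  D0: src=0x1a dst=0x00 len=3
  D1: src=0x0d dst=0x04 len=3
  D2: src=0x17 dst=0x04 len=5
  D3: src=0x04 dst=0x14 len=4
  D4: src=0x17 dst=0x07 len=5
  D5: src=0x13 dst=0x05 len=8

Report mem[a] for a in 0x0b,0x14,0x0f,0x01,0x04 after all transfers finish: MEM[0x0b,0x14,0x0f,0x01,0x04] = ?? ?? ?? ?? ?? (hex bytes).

[0] 0x1a->0x00 len=3 : ed 5d 11
[1] 0x0d->0x04 len=3 : f3 15 0c
[2] 0x17->0x04 len=5 : a2 2e 23 ed 5d
[3] 0x04->0x14 len=4 : a2 2e 23 ed
[4] 0x17->0x07 len=5 : ed 2e 23 ed 5d
[5] 0x13->0x05 len=8 : 2b a2 2e 23 ed 2e 23 ed
query mem[0x0b]=0x23, mem[0x14]=0xa2, mem[0x0f]=0x0c, mem[0x01]=0x5d, mem[0x04]=0xa2

MEM[0x0b,0x14,0x0f,0x01,0x04] = 23 a2 0c 5d a2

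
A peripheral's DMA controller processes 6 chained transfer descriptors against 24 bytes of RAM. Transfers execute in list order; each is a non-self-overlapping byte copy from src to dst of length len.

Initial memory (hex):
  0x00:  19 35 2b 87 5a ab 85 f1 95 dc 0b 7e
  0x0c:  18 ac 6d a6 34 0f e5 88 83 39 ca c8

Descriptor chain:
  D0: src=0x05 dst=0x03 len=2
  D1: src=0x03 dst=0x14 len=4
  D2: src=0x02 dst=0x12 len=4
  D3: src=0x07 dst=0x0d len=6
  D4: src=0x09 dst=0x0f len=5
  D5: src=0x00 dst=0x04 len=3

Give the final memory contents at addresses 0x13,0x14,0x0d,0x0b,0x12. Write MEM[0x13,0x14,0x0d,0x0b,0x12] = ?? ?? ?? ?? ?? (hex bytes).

#0 dst[0x03+2] := {0xab,0x85}
#1 dst[0x14+4] := {0xab,0x85,0xab,0x85}
#2 dst[0x12+4] := {0x2b,0xab,0x85,0xab}
#3 dst[0x0d+6] := {0xf1,0x95,0xdc,0x0b,0x7e,0x18}
#4 dst[0x0f+5] := {0xdc,0x0b,0x7e,0x18,0xf1}
#5 dst[0x04+3] := {0x19,0x35,0x2b}
query mem[0x13]=0xf1, mem[0x14]=0x85, mem[0x0d]=0xf1, mem[0x0b]=0x7e, mem[0x12]=0x18

MEM[0x13,0x14,0x0d,0x0b,0x12] = f1 85 f1 7e 18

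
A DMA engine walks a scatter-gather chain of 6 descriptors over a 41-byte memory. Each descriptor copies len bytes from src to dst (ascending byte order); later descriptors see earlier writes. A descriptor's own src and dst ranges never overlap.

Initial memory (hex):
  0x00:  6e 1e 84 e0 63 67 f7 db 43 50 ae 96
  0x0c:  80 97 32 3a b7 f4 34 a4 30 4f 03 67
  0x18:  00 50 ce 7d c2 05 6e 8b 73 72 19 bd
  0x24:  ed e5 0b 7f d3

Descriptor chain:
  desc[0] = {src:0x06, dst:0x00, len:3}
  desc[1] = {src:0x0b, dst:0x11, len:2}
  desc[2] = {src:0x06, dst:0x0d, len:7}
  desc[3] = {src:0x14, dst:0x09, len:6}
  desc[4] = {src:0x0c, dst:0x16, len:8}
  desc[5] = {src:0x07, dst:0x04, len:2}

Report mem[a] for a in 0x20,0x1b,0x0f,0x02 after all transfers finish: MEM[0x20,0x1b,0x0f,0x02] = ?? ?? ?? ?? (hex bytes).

MEM[0x20,0x1b,0x0f,0x02] = 73 ae 43 43

D0: mem[0x00..0x02] <- [f7 db 43]
D1: mem[0x11..0x12] <- [96 80]
D2: mem[0x0d..0x13] <- [f7 db 43 50 ae 96 80]
D3: mem[0x09..0x0e] <- [30 4f 03 67 00 50]
D4: mem[0x16..0x1d] <- [67 00 50 43 50 ae 96 80]
D5: mem[0x04..0x05] <- [db 43]
query mem[0x20]=0x73, mem[0x1b]=0xae, mem[0x0f]=0x43, mem[0x02]=0x43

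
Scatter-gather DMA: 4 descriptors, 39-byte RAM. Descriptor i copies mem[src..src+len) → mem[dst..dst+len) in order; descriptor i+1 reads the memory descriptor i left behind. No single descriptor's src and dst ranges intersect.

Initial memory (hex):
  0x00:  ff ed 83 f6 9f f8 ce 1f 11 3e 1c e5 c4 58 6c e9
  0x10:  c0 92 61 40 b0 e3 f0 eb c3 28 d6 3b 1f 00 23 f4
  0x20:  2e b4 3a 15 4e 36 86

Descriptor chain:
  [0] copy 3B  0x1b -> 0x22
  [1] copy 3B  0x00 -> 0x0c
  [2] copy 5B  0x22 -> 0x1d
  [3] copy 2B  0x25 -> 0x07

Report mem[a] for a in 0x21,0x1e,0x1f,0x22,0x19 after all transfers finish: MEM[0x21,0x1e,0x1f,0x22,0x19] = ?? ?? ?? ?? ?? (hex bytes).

MEM[0x21,0x1e,0x1f,0x22,0x19] = 86 1f 00 3b 28

  after D0: wrote 3B at 0x22 = 3b1f00
  after D1: wrote 3B at 0x0c = ffed83
  after D2: wrote 5B at 0x1d = 3b1f003686
  after D3: wrote 2B at 0x07 = 3686
query mem[0x21]=0x86, mem[0x1e]=0x1f, mem[0x1f]=0x00, mem[0x22]=0x3b, mem[0x19]=0x28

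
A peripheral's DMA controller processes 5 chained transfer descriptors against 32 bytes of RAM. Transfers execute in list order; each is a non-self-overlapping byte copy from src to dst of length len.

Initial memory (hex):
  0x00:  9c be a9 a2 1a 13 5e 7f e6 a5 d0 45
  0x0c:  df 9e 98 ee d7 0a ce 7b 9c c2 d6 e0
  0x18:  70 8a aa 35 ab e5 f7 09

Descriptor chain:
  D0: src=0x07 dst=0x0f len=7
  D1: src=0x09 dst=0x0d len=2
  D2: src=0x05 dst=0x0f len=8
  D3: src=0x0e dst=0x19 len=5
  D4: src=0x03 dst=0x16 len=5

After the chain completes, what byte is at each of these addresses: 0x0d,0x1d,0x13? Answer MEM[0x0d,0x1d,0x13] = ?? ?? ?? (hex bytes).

MEM[0x0d,0x1d,0x13] = a5 e6 a5

[0] 0x07->0x0f len=7 : 7f e6 a5 d0 45 df 9e
[1] 0x09->0x0d len=2 : a5 d0
[2] 0x05->0x0f len=8 : 13 5e 7f e6 a5 d0 45 df
[3] 0x0e->0x19 len=5 : d0 13 5e 7f e6
[4] 0x03->0x16 len=5 : a2 1a 13 5e 7f
query mem[0x0d]=0xa5, mem[0x1d]=0xe6, mem[0x13]=0xa5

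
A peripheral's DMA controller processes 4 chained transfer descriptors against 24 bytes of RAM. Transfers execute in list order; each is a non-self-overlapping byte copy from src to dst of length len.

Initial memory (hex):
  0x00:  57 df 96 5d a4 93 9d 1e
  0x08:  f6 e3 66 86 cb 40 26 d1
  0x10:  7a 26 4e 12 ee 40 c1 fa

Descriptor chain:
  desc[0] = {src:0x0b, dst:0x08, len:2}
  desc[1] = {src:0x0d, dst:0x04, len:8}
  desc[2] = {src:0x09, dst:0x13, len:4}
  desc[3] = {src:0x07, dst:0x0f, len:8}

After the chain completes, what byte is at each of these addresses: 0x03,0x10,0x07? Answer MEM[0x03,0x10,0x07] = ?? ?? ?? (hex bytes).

MEM[0x03,0x10,0x07] = 5d 26 7a

  after D0: wrote 2B at 0x08 = 86cb
  after D1: wrote 8B at 0x04 = 4026d17a264e12ee
  after D2: wrote 4B at 0x13 = 4e12eecb
  after D3: wrote 8B at 0x0f = 7a264e12eecb4026
query mem[0x03]=0x5d, mem[0x10]=0x26, mem[0x07]=0x7a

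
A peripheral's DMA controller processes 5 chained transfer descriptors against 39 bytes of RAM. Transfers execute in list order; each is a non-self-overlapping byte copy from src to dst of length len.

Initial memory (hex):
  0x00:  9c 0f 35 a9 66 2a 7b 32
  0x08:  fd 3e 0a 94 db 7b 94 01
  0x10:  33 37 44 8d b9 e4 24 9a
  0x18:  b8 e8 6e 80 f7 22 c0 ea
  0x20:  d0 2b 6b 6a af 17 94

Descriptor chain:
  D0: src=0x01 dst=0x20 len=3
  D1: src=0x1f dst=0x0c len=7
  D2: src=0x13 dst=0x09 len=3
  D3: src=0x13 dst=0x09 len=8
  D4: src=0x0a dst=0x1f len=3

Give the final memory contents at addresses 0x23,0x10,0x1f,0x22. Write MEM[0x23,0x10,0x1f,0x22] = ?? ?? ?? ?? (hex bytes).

MEM[0x23,0x10,0x1f,0x22] = 6a 6e b9 a9

#0 dst[0x20+3] := {0x0f,0x35,0xa9}
#1 dst[0x0c+7] := {0xea,0x0f,0x35,0xa9,0x6a,0xaf,0x17}
#2 dst[0x09+3] := {0x8d,0xb9,0xe4}
#3 dst[0x09+8] := {0x8d,0xb9,0xe4,0x24,0x9a,0xb8,0xe8,0x6e}
#4 dst[0x1f+3] := {0xb9,0xe4,0x24}
query mem[0x23]=0x6a, mem[0x10]=0x6e, mem[0x1f]=0xb9, mem[0x22]=0xa9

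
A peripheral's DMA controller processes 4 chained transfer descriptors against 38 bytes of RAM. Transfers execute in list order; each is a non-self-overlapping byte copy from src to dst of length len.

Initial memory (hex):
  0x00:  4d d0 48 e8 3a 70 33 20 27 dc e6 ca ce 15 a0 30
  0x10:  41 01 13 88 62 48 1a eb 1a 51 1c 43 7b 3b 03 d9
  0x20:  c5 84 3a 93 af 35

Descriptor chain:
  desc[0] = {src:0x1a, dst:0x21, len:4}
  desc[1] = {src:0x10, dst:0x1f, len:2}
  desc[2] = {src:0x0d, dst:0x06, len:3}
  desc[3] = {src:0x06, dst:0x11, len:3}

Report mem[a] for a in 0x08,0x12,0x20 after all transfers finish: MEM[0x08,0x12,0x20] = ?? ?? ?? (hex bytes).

MEM[0x08,0x12,0x20] = 30 a0 01

D0: mem[0x21..0x24] <- [1c 43 7b 3b]
D1: mem[0x1f..0x20] <- [41 01]
D2: mem[0x06..0x08] <- [15 a0 30]
D3: mem[0x11..0x13] <- [15 a0 30]
query mem[0x08]=0x30, mem[0x12]=0xa0, mem[0x20]=0x01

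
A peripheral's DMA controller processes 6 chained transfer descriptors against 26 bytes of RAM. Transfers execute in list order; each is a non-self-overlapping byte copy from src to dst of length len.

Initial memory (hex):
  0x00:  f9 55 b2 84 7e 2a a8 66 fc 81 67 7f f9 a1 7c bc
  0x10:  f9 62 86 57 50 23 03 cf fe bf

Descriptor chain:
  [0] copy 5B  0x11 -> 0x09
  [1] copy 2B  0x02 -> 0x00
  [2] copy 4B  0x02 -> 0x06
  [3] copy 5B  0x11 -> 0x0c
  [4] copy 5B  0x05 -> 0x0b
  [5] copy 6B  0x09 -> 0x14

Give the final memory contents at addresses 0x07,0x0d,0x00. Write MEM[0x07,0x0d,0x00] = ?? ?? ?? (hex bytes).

MEM[0x07,0x0d,0x00] = 84 84 b2

[0] 0x11->0x09 len=5 : 62 86 57 50 23
[1] 0x02->0x00 len=2 : b2 84
[2] 0x02->0x06 len=4 : b2 84 7e 2a
[3] 0x11->0x0c len=5 : 62 86 57 50 23
[4] 0x05->0x0b len=5 : 2a b2 84 7e 2a
[5] 0x09->0x14 len=6 : 2a 86 2a b2 84 7e
query mem[0x07]=0x84, mem[0x0d]=0x84, mem[0x00]=0xb2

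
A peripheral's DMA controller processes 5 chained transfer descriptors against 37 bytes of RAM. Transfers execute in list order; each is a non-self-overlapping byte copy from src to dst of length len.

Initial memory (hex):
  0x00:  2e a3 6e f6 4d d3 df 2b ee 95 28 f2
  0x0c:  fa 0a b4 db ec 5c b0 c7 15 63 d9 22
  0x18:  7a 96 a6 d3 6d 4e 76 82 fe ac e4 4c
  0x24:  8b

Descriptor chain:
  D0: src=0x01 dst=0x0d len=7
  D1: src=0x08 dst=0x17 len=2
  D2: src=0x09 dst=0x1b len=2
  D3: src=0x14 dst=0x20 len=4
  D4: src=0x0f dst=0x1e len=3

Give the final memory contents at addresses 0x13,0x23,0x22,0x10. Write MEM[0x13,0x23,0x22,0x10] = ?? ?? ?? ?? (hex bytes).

MEM[0x13,0x23,0x22,0x10] = 2b ee d9 4d

D0: mem[0x0d..0x13] <- [a3 6e f6 4d d3 df 2b]
D1: mem[0x17..0x18] <- [ee 95]
D2: mem[0x1b..0x1c] <- [95 28]
D3: mem[0x20..0x23] <- [15 63 d9 ee]
D4: mem[0x1e..0x20] <- [f6 4d d3]
query mem[0x13]=0x2b, mem[0x23]=0xee, mem[0x22]=0xd9, mem[0x10]=0x4d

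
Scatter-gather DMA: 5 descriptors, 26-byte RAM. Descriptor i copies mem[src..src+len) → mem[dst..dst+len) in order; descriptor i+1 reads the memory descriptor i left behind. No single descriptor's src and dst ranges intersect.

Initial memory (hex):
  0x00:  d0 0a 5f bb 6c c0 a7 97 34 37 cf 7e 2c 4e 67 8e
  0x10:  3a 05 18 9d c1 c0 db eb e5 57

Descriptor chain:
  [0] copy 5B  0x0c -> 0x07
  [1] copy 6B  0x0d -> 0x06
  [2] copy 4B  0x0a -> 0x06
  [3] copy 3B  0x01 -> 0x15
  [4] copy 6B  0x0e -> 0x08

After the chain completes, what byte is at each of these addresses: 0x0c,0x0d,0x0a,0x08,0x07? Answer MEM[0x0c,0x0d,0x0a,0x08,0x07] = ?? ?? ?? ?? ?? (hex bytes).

D0: mem[0x07..0x0b] <- [2c 4e 67 8e 3a]
D1: mem[0x06..0x0b] <- [4e 67 8e 3a 05 18]
D2: mem[0x06..0x09] <- [05 18 2c 4e]
D3: mem[0x15..0x17] <- [0a 5f bb]
D4: mem[0x08..0x0d] <- [67 8e 3a 05 18 9d]
query mem[0x0c]=0x18, mem[0x0d]=0x9d, mem[0x0a]=0x3a, mem[0x08]=0x67, mem[0x07]=0x18

MEM[0x0c,0x0d,0x0a,0x08,0x07] = 18 9d 3a 67 18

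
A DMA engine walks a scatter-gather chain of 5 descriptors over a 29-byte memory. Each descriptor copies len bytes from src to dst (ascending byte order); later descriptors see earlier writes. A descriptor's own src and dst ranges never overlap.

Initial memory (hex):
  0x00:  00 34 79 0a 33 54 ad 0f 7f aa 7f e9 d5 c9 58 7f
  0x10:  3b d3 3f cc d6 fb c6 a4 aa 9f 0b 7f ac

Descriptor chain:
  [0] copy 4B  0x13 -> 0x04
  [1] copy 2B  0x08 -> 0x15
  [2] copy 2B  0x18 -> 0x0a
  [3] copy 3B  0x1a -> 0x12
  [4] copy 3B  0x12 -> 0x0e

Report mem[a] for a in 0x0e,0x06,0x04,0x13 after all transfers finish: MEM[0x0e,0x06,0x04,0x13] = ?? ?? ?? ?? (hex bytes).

[0] 0x13->0x04 len=4 : cc d6 fb c6
[1] 0x08->0x15 len=2 : 7f aa
[2] 0x18->0x0a len=2 : aa 9f
[3] 0x1a->0x12 len=3 : 0b 7f ac
[4] 0x12->0x0e len=3 : 0b 7f ac
query mem[0x0e]=0x0b, mem[0x06]=0xfb, mem[0x04]=0xcc, mem[0x13]=0x7f

MEM[0x0e,0x06,0x04,0x13] = 0b fb cc 7f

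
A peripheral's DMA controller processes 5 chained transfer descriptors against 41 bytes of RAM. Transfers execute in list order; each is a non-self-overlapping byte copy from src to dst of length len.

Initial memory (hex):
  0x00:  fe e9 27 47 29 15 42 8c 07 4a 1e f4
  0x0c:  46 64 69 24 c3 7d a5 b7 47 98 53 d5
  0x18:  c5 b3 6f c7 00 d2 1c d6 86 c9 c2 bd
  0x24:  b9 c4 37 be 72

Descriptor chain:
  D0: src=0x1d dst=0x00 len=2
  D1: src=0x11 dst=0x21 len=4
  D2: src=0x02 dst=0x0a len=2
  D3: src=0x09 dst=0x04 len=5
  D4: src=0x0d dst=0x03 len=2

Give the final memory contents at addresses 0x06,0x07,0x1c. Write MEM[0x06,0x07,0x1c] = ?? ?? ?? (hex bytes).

D0: mem[0x00..0x01] <- [d2 1c]
D1: mem[0x21..0x24] <- [7d a5 b7 47]
D2: mem[0x0a..0x0b] <- [27 47]
D3: mem[0x04..0x08] <- [4a 27 47 46 64]
D4: mem[0x03..0x04] <- [64 69]
query mem[0x06]=0x47, mem[0x07]=0x46, mem[0x1c]=0x00

MEM[0x06,0x07,0x1c] = 47 46 00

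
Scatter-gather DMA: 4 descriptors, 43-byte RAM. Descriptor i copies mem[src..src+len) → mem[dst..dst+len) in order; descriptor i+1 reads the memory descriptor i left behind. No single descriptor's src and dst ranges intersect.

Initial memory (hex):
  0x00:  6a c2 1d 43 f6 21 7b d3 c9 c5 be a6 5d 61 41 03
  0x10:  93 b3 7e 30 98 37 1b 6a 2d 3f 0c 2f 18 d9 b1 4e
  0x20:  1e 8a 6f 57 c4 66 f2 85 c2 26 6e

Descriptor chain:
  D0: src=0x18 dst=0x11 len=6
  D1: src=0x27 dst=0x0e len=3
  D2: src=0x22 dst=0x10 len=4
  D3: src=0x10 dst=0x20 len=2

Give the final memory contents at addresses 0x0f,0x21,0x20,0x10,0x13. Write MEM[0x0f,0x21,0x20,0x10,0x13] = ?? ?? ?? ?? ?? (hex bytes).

MEM[0x0f,0x21,0x20,0x10,0x13] = c2 57 6f 6f 66

  after D0: wrote 6B at 0x11 = 2d3f0c2f18d9
  after D1: wrote 3B at 0x0e = 85c226
  after D2: wrote 4B at 0x10 = 6f57c466
  after D3: wrote 2B at 0x20 = 6f57
query mem[0x0f]=0xc2, mem[0x21]=0x57, mem[0x20]=0x6f, mem[0x10]=0x6f, mem[0x13]=0x66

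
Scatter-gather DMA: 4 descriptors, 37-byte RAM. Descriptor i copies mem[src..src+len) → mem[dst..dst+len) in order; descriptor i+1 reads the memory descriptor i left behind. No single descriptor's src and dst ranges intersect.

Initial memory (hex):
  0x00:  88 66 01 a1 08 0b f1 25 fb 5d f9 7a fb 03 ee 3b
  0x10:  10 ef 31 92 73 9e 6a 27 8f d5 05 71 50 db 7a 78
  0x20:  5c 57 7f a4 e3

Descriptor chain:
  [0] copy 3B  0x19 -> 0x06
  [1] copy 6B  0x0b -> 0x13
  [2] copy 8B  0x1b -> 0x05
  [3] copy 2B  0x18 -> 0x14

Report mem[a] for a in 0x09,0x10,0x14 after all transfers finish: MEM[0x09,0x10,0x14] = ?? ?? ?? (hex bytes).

[0] 0x19->0x06 len=3 : d5 05 71
[1] 0x0b->0x13 len=6 : 7a fb 03 ee 3b 10
[2] 0x1b->0x05 len=8 : 71 50 db 7a 78 5c 57 7f
[3] 0x18->0x14 len=2 : 10 d5
query mem[0x09]=0x78, mem[0x10]=0x10, mem[0x14]=0x10

MEM[0x09,0x10,0x14] = 78 10 10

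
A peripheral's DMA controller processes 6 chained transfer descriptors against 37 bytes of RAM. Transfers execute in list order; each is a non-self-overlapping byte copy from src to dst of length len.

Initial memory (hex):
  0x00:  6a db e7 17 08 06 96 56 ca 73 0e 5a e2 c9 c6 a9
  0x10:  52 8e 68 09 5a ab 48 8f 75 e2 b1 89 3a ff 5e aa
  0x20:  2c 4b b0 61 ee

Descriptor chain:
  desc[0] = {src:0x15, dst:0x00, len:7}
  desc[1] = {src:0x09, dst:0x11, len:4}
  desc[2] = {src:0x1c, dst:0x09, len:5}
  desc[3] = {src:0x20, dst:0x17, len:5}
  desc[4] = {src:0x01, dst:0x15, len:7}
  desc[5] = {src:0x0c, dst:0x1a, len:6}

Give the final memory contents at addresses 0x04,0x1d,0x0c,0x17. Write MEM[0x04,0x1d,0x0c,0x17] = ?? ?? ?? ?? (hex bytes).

MEM[0x04,0x1d,0x0c,0x17] = e2 a9 aa 75

  after D0: wrote 7B at 0x00 = ab488f75e2b189
  after D1: wrote 4B at 0x11 = 730e5ae2
  after D2: wrote 5B at 0x09 = 3aff5eaa2c
  after D3: wrote 5B at 0x17 = 2c4bb061ee
  after D4: wrote 7B at 0x15 = 488f75e2b18956
  after D5: wrote 6B at 0x1a = aa2cc6a95273
query mem[0x04]=0xe2, mem[0x1d]=0xa9, mem[0x0c]=0xaa, mem[0x17]=0x75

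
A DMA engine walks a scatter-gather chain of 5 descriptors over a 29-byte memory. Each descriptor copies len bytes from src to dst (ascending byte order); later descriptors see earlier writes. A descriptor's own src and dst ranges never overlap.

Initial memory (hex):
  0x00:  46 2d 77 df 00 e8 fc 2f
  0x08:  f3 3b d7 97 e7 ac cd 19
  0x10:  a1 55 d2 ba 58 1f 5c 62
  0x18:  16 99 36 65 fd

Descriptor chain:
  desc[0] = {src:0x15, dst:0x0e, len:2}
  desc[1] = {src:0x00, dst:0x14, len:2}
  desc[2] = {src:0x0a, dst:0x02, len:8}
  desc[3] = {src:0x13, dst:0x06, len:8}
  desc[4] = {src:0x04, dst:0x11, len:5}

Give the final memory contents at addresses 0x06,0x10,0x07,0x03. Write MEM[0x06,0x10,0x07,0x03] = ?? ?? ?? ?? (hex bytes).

MEM[0x06,0x10,0x07,0x03] = ba a1 46 97

[0] 0x15->0x0e len=2 : 1f 5c
[1] 0x00->0x14 len=2 : 46 2d
[2] 0x0a->0x02 len=8 : d7 97 e7 ac 1f 5c a1 55
[3] 0x13->0x06 len=8 : ba 46 2d 5c 62 16 99 36
[4] 0x04->0x11 len=5 : e7 ac ba 46 2d
query mem[0x06]=0xba, mem[0x10]=0xa1, mem[0x07]=0x46, mem[0x03]=0x97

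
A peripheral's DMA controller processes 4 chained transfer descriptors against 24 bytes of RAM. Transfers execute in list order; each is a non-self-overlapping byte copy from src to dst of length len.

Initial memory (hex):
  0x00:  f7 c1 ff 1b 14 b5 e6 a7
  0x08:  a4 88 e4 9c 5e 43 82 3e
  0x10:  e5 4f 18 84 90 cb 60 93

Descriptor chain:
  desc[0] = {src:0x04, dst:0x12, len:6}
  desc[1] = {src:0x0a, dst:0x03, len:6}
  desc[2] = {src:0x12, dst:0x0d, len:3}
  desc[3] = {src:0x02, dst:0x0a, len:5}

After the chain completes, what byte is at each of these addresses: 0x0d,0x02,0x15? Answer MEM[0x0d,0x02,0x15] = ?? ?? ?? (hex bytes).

MEM[0x0d,0x02,0x15] = 5e ff a7

#0 dst[0x12+6] := {0x14,0xb5,0xe6,0xa7,0xa4,0x88}
#1 dst[0x03+6] := {0xe4,0x9c,0x5e,0x43,0x82,0x3e}
#2 dst[0x0d+3] := {0x14,0xb5,0xe6}
#3 dst[0x0a+5] := {0xff,0xe4,0x9c,0x5e,0x43}
query mem[0x0d]=0x5e, mem[0x02]=0xff, mem[0x15]=0xa7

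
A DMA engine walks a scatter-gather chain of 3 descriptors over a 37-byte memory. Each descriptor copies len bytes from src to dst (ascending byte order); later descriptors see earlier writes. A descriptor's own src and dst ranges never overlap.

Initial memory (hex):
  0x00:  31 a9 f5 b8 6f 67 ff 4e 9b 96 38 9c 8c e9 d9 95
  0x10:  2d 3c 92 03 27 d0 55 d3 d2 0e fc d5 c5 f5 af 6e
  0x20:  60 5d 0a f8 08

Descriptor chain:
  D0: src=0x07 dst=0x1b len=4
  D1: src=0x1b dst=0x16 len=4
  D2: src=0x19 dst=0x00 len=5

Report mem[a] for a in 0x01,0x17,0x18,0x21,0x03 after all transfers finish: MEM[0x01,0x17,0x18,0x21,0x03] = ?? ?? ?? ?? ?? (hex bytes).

MEM[0x01,0x17,0x18,0x21,0x03] = fc 9b 96 5d 9b

D0: mem[0x1b..0x1e] <- [4e 9b 96 38]
D1: mem[0x16..0x19] <- [4e 9b 96 38]
D2: mem[0x00..0x04] <- [38 fc 4e 9b 96]
query mem[0x01]=0xfc, mem[0x17]=0x9b, mem[0x18]=0x96, mem[0x21]=0x5d, mem[0x03]=0x9b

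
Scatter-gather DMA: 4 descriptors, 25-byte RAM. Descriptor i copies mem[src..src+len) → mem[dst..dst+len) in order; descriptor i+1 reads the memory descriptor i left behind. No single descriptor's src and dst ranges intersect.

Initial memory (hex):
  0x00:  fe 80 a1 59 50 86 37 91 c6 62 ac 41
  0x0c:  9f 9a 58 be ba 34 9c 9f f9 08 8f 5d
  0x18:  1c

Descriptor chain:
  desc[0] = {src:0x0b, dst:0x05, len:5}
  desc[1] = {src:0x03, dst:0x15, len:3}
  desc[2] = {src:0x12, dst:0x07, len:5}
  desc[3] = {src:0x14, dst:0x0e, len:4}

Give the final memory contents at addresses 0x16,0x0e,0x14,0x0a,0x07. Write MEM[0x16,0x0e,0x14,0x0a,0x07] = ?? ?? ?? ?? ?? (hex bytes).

MEM[0x16,0x0e,0x14,0x0a,0x07] = 50 f9 f9 59 9c

D0: mem[0x05..0x09] <- [41 9f 9a 58 be]
D1: mem[0x15..0x17] <- [59 50 41]
D2: mem[0x07..0x0b] <- [9c 9f f9 59 50]
D3: mem[0x0e..0x11] <- [f9 59 50 41]
query mem[0x16]=0x50, mem[0x0e]=0xf9, mem[0x14]=0xf9, mem[0x0a]=0x59, mem[0x07]=0x9c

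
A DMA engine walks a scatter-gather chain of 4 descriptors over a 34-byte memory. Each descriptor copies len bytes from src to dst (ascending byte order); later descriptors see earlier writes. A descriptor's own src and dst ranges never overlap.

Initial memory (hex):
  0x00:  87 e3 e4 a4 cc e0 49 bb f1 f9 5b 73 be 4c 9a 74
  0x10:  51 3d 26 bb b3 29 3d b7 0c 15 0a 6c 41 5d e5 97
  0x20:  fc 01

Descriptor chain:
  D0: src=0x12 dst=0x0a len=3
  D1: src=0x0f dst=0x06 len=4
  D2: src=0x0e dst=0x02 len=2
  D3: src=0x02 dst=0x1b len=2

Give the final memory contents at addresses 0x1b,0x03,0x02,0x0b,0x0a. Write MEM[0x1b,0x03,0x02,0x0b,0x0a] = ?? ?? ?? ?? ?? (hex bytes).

#0 dst[0x0a+3] := {0x26,0xbb,0xb3}
#1 dst[0x06+4] := {0x74,0x51,0x3d,0x26}
#2 dst[0x02+2] := {0x9a,0x74}
#3 dst[0x1b+2] := {0x9a,0x74}
query mem[0x1b]=0x9a, mem[0x03]=0x74, mem[0x02]=0x9a, mem[0x0b]=0xbb, mem[0x0a]=0x26

MEM[0x1b,0x03,0x02,0x0b,0x0a] = 9a 74 9a bb 26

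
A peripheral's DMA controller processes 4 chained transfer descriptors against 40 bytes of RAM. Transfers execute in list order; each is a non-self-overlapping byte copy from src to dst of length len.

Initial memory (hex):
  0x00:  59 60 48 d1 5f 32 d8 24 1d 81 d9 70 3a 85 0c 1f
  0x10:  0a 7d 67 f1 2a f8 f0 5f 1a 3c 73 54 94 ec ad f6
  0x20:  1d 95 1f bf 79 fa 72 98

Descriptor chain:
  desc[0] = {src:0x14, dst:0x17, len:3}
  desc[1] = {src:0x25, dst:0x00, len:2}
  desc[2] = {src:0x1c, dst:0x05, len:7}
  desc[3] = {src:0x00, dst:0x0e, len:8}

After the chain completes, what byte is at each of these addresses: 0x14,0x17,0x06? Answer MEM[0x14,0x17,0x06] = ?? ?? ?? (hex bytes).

[0] 0x14->0x17 len=3 : 2a f8 f0
[1] 0x25->0x00 len=2 : fa 72
[2] 0x1c->0x05 len=7 : 94 ec ad f6 1d 95 1f
[3] 0x00->0x0e len=8 : fa 72 48 d1 5f 94 ec ad
query mem[0x14]=0xec, mem[0x17]=0x2a, mem[0x06]=0xec

MEM[0x14,0x17,0x06] = ec 2a ec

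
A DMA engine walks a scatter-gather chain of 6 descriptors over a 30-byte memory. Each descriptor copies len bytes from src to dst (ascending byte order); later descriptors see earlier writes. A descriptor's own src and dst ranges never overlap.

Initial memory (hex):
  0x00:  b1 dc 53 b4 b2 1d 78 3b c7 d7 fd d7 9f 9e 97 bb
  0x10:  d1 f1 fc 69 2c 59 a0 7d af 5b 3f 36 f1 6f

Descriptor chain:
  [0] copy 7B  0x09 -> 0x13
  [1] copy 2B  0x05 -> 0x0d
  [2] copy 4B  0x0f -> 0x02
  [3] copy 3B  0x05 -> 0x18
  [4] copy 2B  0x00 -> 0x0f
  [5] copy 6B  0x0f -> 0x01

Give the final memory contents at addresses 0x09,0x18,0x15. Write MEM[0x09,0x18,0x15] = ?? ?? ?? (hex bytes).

#0 dst[0x13+7] := {0xd7,0xfd,0xd7,0x9f,0x9e,0x97,0xbb}
#1 dst[0x0d+2] := {0x1d,0x78}
#2 dst[0x02+4] := {0xbb,0xd1,0xf1,0xfc}
#3 dst[0x18+3] := {0xfc,0x78,0x3b}
#4 dst[0x0f+2] := {0xb1,0xdc}
#5 dst[0x01+6] := {0xb1,0xdc,0xf1,0xfc,0xd7,0xfd}
query mem[0x09]=0xd7, mem[0x18]=0xfc, mem[0x15]=0xd7

MEM[0x09,0x18,0x15] = d7 fc d7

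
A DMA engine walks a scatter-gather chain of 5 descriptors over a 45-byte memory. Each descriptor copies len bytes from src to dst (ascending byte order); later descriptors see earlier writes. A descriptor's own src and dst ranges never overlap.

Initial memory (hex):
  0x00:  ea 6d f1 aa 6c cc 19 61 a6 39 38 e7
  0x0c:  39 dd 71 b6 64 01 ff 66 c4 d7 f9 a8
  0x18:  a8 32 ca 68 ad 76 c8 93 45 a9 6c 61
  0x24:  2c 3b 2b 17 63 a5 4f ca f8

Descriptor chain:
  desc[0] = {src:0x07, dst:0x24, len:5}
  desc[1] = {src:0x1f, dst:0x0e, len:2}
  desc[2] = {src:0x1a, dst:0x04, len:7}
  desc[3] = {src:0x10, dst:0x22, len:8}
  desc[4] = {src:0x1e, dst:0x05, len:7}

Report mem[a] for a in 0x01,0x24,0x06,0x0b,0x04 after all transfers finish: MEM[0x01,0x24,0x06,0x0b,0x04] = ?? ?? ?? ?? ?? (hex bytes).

[0] 0x07->0x24 len=5 : 61 a6 39 38 e7
[1] 0x1f->0x0e len=2 : 93 45
[2] 0x1a->0x04 len=7 : ca 68 ad 76 c8 93 45
[3] 0x10->0x22 len=8 : 64 01 ff 66 c4 d7 f9 a8
[4] 0x1e->0x05 len=7 : c8 93 45 a9 64 01 ff
query mem[0x01]=0x6d, mem[0x24]=0xff, mem[0x06]=0x93, mem[0x0b]=0xff, mem[0x04]=0xca

MEM[0x01,0x24,0x06,0x0b,0x04] = 6d ff 93 ff ca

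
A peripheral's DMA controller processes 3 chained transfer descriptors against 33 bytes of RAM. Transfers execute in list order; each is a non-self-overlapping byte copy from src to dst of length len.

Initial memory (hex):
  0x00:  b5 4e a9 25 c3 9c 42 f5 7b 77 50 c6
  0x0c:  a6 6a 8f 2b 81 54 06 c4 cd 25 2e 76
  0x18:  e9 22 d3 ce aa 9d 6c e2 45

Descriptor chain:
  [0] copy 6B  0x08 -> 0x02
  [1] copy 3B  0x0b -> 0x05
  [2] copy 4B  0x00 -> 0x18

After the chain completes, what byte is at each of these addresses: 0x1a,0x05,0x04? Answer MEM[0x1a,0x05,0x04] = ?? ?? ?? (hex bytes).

[0] 0x08->0x02 len=6 : 7b 77 50 c6 a6 6a
[1] 0x0b->0x05 len=3 : c6 a6 6a
[2] 0x00->0x18 len=4 : b5 4e 7b 77
query mem[0x1a]=0x7b, mem[0x05]=0xc6, mem[0x04]=0x50

MEM[0x1a,0x05,0x04] = 7b c6 50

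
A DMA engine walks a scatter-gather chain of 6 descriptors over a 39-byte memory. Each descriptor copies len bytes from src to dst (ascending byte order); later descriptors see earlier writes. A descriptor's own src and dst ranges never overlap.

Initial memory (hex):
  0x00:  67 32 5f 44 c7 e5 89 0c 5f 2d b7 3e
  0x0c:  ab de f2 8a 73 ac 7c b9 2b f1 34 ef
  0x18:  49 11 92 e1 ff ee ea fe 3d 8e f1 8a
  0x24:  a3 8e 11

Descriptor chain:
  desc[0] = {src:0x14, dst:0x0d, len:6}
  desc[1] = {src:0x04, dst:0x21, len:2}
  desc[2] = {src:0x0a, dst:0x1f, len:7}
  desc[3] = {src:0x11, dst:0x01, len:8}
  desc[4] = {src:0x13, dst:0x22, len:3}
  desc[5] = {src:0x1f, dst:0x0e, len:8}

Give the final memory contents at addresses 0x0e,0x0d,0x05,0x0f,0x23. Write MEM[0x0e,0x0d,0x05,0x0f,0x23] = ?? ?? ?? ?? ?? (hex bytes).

  after D0: wrote 6B at 0x0d = 2bf134ef4911
  after D1: wrote 2B at 0x21 = c7e5
  after D2: wrote 7B at 0x1f = b73eab2bf134ef
  after D3: wrote 8B at 0x01 = 4911b92bf134ef49
  after D4: wrote 3B at 0x22 = b92bf1
  after D5: wrote 8B at 0x0e = b73eabb92bf1ef11
query mem[0x0e]=0xb7, mem[0x0d]=0x2b, mem[0x05]=0xf1, mem[0x0f]=0x3e, mem[0x23]=0x2b

MEM[0x0e,0x0d,0x05,0x0f,0x23] = b7 2b f1 3e 2b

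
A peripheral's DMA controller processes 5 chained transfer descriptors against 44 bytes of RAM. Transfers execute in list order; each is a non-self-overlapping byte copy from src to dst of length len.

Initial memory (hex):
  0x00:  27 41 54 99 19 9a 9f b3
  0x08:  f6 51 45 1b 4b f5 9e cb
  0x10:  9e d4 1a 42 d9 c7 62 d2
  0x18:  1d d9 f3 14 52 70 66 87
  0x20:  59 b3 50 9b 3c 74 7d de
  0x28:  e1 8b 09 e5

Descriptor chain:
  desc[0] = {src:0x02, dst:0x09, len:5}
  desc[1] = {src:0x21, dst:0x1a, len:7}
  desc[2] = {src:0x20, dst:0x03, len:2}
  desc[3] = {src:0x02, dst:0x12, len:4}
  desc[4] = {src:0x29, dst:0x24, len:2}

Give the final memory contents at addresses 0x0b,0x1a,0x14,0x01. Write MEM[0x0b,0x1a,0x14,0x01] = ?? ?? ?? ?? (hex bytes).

MEM[0x0b,0x1a,0x14,0x01] = 19 b3 b3 41

  after D0: wrote 5B at 0x09 = 5499199a9f
  after D1: wrote 7B at 0x1a = b3509b3c747dde
  after D2: wrote 2B at 0x03 = deb3
  after D3: wrote 4B at 0x12 = 54deb39a
  after D4: wrote 2B at 0x24 = 8b09
query mem[0x0b]=0x19, mem[0x1a]=0xb3, mem[0x14]=0xb3, mem[0x01]=0x41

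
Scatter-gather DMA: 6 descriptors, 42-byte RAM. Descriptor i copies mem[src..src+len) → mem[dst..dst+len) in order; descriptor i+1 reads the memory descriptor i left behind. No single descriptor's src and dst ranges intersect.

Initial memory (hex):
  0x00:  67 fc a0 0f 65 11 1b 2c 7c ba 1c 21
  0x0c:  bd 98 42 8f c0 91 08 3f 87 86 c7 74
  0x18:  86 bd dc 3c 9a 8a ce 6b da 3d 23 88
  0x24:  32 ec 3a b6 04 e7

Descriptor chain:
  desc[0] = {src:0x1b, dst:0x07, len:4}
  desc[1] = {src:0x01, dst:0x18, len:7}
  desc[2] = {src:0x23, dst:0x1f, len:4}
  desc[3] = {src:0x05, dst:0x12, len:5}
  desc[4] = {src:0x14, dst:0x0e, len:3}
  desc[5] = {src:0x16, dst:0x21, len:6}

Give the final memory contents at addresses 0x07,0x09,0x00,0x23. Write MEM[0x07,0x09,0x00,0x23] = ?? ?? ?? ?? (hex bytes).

MEM[0x07,0x09,0x00,0x23] = 3c 8a 67 fc

  after D0: wrote 4B at 0x07 = 3c9a8ace
  after D1: wrote 7B at 0x18 = fca00f65111b3c
  after D2: wrote 4B at 0x1f = 8832ec3a
  after D3: wrote 5B at 0x12 = 111b3c9a8a
  after D4: wrote 3B at 0x0e = 3c9a8a
  after D5: wrote 6B at 0x21 = 8a74fca00f65
query mem[0x07]=0x3c, mem[0x09]=0x8a, mem[0x00]=0x67, mem[0x23]=0xfc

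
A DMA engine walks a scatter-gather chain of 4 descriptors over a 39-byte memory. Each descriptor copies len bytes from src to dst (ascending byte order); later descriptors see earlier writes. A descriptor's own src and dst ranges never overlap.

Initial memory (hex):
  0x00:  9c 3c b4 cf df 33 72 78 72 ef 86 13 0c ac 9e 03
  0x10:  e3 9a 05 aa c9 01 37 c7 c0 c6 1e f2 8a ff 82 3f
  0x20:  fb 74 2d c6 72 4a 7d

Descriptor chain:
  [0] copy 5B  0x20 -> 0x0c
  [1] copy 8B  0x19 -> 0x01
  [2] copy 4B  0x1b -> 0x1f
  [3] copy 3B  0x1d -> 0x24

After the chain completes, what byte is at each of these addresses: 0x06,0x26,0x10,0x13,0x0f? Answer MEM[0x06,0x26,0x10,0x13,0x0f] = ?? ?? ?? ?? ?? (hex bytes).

[0] 0x20->0x0c len=5 : fb 74 2d c6 72
[1] 0x19->0x01 len=8 : c6 1e f2 8a ff 82 3f fb
[2] 0x1b->0x1f len=4 : f2 8a ff 82
[3] 0x1d->0x24 len=3 : ff 82 f2
query mem[0x06]=0x82, mem[0x26]=0xf2, mem[0x10]=0x72, mem[0x13]=0xaa, mem[0x0f]=0xc6

MEM[0x06,0x26,0x10,0x13,0x0f] = 82 f2 72 aa c6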